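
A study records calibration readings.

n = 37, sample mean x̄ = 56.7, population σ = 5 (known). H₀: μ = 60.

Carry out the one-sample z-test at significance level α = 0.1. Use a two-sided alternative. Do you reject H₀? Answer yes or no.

reject H₀: yes

SE = σ/√n = 5/√37 = 0.8220
z = (x̄−μ₀)/SE = (56.7−60)/0.8220 = -4.0146
p-value (two-sided) = 0.00006
At α=0.1: p < α → reject H₀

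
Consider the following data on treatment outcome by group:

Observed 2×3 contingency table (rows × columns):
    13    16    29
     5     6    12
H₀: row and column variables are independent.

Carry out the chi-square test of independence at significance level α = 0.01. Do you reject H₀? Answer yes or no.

reject H₀: no

Row totals [58, 23], col totals [18, 22, 41], n=81
χ² = (13−12.89)²/12.89 + (16−15.75)²/15.75 + (29−29.36)²/29.36 + (5−5.11)²/5.11 + (6−6.25)²/6.25 + (12−11.64)²/11.64 = 0.0324
df = 2
p-value (upper-tail) = 0.98394
At α=0.01: p ≥ α → fail to reject H₀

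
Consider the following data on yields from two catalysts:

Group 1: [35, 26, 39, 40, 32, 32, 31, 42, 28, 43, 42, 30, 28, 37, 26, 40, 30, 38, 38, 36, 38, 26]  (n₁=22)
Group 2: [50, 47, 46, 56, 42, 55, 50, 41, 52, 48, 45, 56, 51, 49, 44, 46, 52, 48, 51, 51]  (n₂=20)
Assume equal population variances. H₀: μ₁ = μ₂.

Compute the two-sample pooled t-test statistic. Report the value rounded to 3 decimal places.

test statistic = -9.346

x̄₁=34.409, s₁=5.679, n₁=22
x̄₂=49.000, s₂=4.255, n₂=20
s_p² = [21·5.679² + 19·4.255²]/40 = 25.5330
SE = √(s_p²·(1/22+1/20)) = 1.5612
t = (34.409−49.000)/1.5612 = -9.3462
df = 40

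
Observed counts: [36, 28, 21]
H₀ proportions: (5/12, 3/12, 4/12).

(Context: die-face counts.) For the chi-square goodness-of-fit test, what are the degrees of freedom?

df = k − 1 = 3 − 1 = 2

degrees of freedom = 2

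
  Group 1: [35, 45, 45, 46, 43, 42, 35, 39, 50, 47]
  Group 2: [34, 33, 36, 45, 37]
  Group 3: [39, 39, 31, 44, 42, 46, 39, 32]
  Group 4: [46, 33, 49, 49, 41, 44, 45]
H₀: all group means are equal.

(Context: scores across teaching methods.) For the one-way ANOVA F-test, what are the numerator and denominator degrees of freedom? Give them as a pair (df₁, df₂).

degrees of freedom = [3, 26]

k = 4 groups, N = 30 total
df = (k−1, N−k) = (4−1, 30−4) = (3, 26)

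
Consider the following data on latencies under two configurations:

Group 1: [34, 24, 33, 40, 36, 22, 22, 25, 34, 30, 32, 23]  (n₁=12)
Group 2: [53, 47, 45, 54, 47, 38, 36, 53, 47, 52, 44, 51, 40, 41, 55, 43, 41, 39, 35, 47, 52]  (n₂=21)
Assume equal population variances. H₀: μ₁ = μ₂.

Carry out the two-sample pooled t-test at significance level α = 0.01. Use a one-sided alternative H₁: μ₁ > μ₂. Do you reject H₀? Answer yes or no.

x̄₁=29.583, s₁=6.156, n₁=12
x̄₂=45.714, s₂=6.230, n₂=21
s_p² = [11·6.156² + 20·6.230²]/31 = 38.4904
SE = √(s_p²·(1/12+1/21)) = 2.2451
t = (29.583−45.714)/2.2451 = -7.1850
df = 31
p-value (one-sided, H₁ greater) = 1.00000
At α=0.01: p ≥ α → fail to reject H₀

reject H₀: no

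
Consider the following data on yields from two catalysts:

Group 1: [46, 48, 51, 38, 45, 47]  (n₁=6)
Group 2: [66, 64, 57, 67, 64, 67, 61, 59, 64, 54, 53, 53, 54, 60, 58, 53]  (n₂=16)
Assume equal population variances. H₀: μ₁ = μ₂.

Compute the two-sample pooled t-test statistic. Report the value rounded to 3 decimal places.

test statistic = -5.713

x̄₁=45.833, s₁=4.355, n₁=6
x̄₂=59.625, s₂=5.252, n₂=16
s_p² = [5·4.355² + 15·5.252²]/20 = 25.4292
SE = √(s_p²·(1/6+1/16)) = 2.4140
t = (45.833−59.625)/2.4140 = -5.7131
df = 20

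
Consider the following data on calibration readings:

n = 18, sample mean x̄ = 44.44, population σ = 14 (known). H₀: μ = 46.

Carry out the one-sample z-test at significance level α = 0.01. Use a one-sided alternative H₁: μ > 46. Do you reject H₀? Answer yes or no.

reject H₀: no

SE = σ/√n = 14/√18 = 3.2998
z = (x̄−μ₀)/SE = (44.44−46)/3.2998 = -0.4728
p-value (one-sided, H₁ greater) = 0.68180
At α=0.01: p ≥ α → fail to reject H₀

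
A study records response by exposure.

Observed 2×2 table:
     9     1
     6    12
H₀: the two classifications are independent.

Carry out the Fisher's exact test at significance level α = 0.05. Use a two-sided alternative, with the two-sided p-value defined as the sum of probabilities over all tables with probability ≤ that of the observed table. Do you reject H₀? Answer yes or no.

reject H₀: yes

Margins: r₁=10, r₂=18, c₁=15, c₂=13, n=28
p_obs = C(10,9)·C(18,6)/C(28,15); sum pmf over tables with pmf ≤ p_obs
p-value (two-sided) = 0.00603
At α=0.05: p < α → reject H₀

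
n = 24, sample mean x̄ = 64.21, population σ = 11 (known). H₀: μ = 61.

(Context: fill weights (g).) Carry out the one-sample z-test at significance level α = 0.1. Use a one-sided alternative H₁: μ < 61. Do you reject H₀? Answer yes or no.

reject H₀: no

SE = σ/√n = 11/√24 = 2.2454
z = (x̄−μ₀)/SE = (64.21−61)/2.2454 = 1.4296
p-value (one-sided, H₁ less) = 0.92359
At α=0.1: p ≥ α → fail to reject H₀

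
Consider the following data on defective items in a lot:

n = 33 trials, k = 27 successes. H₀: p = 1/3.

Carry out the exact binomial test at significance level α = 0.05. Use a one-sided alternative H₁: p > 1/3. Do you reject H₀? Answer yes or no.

reject H₀: yes

Exact binomial: n=33, k=27, p₀=1/3=0.3333
P(X≥27) from Σ C(n,i)·p₀^i·(1−p₀)^(n−i)
p-value (one-sided, H₁ greater) = 0.00000
At α=0.05: p < α → reject H₀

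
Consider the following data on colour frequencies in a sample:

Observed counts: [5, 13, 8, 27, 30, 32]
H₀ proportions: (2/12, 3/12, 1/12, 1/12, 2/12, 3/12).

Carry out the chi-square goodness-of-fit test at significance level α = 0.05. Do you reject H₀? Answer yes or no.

n = 115; E_i = n·p_i = [19.17, 28.75, 9.58, 9.58, 19.17, 28.75]
χ² = (5−19.17)²/19.17 + (13−28.75)²/28.75 + (8−9.58)²/9.58 + (27−9.58)²/9.58 + (30−19.17)²/19.17 + (32−28.75)²/28.75 = 57.5043
df = 5
p-value (upper-tail) = 0.00000
At α=0.05: p < α → reject H₀

reject H₀: yes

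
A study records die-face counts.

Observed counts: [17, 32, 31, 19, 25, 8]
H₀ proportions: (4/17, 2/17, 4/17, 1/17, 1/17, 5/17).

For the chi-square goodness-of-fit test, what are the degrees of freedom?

degrees of freedom = 5

df = k − 1 = 6 − 1 = 5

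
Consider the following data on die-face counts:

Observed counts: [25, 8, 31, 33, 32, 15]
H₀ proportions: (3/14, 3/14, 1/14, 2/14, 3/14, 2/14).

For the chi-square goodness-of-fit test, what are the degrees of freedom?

degrees of freedom = 5

df = k − 1 = 6 − 1 = 5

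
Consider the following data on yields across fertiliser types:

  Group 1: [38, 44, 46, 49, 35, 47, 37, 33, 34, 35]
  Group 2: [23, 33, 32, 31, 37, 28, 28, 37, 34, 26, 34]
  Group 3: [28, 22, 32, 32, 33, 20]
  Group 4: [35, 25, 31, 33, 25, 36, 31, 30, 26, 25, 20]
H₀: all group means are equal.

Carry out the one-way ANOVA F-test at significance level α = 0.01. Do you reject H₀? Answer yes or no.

Group means [39.80, 31.18, 27.83, 28.82], grand mean 32.237
SSB = Σnᵢ(x̄ᵢ−x̄)² = 829.162; SSW = ΣΣ(x−x̄ᵢ)² = 935.706
MSB = 829.162/3 = 276.3875; MSW = 935.706/34 = 27.5208
F = MSB/MSW = 10.0429
df = (3, 34)
p-value (upper-tail) = 0.00007
At α=0.01: p < α → reject H₀

reject H₀: yes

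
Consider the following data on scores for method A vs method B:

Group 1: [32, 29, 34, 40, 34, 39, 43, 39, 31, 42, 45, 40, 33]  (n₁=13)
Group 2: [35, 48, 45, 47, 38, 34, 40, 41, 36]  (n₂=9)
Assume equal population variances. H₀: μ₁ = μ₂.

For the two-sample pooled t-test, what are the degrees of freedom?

df = n₁ + n₂ − 2 = 13 + 9 − 2 = 20

degrees of freedom = 20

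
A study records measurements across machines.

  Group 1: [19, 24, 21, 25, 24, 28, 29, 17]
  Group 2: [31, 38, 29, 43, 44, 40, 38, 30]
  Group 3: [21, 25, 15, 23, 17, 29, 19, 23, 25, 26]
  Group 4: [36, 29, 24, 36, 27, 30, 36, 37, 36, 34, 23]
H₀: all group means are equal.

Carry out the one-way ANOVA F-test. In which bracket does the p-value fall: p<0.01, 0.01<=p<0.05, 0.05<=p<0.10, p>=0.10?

Group means [23.38, 36.62, 22.30, 31.64], grand mean 28.405
SSB = Σnᵢ(x̄ᵢ−x̄)² = 1230.523; SSW = ΣΣ(x−x̄ᵢ)² = 808.395
MSB = 1230.523/3 = 410.1745; MSW = 808.395/33 = 24.4968
F = MSB/MSW = 16.7440
df = (3, 33)
p-value (upper-tail) = 0.00000
→ bracket: p<0.01

p-value bracket: p<0.01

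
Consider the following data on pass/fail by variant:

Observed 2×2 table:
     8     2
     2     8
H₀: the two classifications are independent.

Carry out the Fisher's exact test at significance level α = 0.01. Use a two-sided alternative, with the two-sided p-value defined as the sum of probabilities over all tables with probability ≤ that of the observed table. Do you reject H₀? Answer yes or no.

Margins: r₁=10, r₂=10, c₁=10, c₂=10, n=20
p_obs = C(10,8)·C(10,2)/C(20,10); sum pmf over tables with pmf ≤ p_obs
p-value (two-sided) = 0.02301
At α=0.01: p ≥ α → fail to reject H₀

reject H₀: no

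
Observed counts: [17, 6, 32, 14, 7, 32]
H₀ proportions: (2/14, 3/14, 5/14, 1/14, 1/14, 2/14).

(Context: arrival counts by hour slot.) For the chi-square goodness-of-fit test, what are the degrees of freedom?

df = k − 1 = 6 − 1 = 5

degrees of freedom = 5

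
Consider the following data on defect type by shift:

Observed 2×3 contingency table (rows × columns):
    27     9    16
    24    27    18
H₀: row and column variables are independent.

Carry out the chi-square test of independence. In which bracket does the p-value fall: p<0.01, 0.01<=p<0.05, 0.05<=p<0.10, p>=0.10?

Row totals [52, 69], col totals [51, 36, 34], n=121
χ² = (27−21.92)²/21.92 + (9−15.47)²/15.47 + (16−14.61)²/14.61 + (24−29.08)²/29.08 + (27−20.53)²/20.53 + (18−19.39)²/19.39 = 7.0447
df = 2
p-value (upper-tail) = 0.02953
→ bracket: 0.01<=p<0.05

p-value bracket: 0.01<=p<0.05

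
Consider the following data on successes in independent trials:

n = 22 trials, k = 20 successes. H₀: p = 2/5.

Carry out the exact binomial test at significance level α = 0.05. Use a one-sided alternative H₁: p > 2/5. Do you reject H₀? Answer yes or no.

Exact binomial: n=22, k=20, p₀=2/5=0.4000
P(X≥20) from Σ C(n,i)·p₀^i·(1−p₀)^(n−i)
p-value (one-sided, H₁ greater) = 0.00000
At α=0.05: p < α → reject H₀

reject H₀: yes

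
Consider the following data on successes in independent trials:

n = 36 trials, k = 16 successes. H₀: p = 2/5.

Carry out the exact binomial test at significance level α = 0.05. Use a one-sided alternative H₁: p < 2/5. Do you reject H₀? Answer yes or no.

reject H₀: no

Exact binomial: n=36, k=16, p₀=2/5=0.4000
P(X≤16) from Σ C(n,i)·p₀^i·(1−p₀)^(n−i)
p-value (one-sided, H₁ less) = 0.76401
At α=0.05: p ≥ α → fail to reject H₀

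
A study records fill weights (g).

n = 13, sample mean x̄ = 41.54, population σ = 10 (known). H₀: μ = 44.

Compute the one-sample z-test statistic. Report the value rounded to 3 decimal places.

test statistic = -0.887

SE = σ/√n = 10/√13 = 2.7735
z = (x̄−μ₀)/SE = (41.54−44)/2.7735 = -0.8870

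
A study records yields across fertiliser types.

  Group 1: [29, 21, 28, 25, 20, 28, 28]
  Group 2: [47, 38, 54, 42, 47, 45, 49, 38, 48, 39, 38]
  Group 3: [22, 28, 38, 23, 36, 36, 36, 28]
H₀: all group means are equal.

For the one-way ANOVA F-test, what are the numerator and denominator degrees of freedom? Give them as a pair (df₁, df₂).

degrees of freedom = [2, 23]

k = 3 groups, N = 26 total
df = (k−1, N−k) = (3−1, 26−3) = (2, 23)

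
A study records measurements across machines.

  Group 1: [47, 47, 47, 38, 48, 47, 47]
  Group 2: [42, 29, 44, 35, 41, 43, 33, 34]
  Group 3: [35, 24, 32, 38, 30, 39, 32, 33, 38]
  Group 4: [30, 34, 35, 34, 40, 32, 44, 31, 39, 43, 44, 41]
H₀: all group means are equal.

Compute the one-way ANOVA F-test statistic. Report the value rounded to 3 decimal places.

test statistic = 8.759

Group means [45.86, 37.62, 33.44, 37.25], grand mean 38.056
SSB = Σnᵢ(x̄ᵢ−x̄)² = 626.685; SSW = ΣΣ(x−x̄ᵢ)² = 763.204
MSB = 626.685/3 = 208.8948; MSW = 763.204/32 = 23.8501
F = MSB/MSW = 8.7586
df = (3, 32)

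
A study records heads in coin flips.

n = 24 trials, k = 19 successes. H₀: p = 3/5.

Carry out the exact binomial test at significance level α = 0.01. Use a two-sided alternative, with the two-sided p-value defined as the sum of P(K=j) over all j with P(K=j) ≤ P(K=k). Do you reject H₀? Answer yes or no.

reject H₀: no

Exact binomial: n=24, k=19, p₀=3/5=0.6000
P(X=j) = C(n,j)·p₀^j·(1−p₀)^(n−j); p = Σ P(X=j) over j with P(X=j) ≤ P(X=19)
p-value (two-sided) = 0.06163
At α=0.01: p ≥ α → fail to reject H₀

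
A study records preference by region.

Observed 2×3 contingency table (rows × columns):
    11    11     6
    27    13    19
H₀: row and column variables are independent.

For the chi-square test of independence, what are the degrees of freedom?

df = (r−1)(c−1) = (2−1)·(3−1) = 2

degrees of freedom = 2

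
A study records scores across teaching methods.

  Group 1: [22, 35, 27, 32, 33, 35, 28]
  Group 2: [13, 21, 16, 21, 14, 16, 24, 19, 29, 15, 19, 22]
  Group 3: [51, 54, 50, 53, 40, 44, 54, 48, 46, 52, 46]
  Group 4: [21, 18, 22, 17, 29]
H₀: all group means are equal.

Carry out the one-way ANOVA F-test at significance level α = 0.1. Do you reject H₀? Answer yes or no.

Group means [30.29, 19.08, 48.91, 21.40], grand mean 31.029
SSB = Σnᵢ(x̄ᵢ−x̄)² = 5696.517; SSW = ΣΣ(x−x̄ᵢ)² = 670.454
MSB = 5696.517/3 = 1898.8390; MSW = 670.454/31 = 21.6276
F = MSB/MSW = 87.7972
df = (3, 31)
p-value (upper-tail) = 0.00000
At α=0.1: p < α → reject H₀

reject H₀: yes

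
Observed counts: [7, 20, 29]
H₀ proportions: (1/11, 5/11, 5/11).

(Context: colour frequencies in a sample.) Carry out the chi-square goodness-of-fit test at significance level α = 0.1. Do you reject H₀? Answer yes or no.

n = 56; E_i = n·p_i = [5.09, 25.45, 25.45]
χ² = (7−5.09)²/5.09 + (20−25.45)²/25.45 + (29−25.45)²/25.45 = 2.3786
df = 2
p-value (upper-tail) = 0.30444
At α=0.1: p ≥ α → fail to reject H₀

reject H₀: no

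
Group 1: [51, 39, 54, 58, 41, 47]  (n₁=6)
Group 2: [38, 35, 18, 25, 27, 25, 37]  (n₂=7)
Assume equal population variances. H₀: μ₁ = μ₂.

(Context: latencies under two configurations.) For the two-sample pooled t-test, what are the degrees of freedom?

degrees of freedom = 11

df = n₁ + n₂ − 2 = 6 + 7 − 2 = 11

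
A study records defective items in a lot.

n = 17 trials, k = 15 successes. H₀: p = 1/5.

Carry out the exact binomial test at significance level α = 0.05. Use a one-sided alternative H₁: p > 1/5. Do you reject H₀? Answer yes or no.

Exact binomial: n=17, k=15, p₀=1/5=0.2000
P(X≥15) from Σ C(n,i)·p₀^i·(1−p₀)^(n−i)
p-value (one-sided, H₁ greater) = 0.00000
At α=0.05: p < α → reject H₀

reject H₀: yes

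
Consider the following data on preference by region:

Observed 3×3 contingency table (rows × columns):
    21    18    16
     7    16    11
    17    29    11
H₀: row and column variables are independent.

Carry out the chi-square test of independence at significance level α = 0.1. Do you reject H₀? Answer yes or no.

Row totals [55, 34, 57], col totals [45, 63, 38], n=146
χ² = (21−16.95)²/16.95 + (18−23.73)²/23.73 + (16−14.32)²/14.32 + (7−10.48)²/10.48 + (16−14.67)²/14.67 + (11−8.85)²/8.85 + (17−17.57)²/17.57 + (29−24.60)²/24.60 + (11−14.84)²/14.84 = 6.1467
df = 4
p-value (upper-tail) = 0.18846
At α=0.1: p ≥ α → fail to reject H₀

reject H₀: no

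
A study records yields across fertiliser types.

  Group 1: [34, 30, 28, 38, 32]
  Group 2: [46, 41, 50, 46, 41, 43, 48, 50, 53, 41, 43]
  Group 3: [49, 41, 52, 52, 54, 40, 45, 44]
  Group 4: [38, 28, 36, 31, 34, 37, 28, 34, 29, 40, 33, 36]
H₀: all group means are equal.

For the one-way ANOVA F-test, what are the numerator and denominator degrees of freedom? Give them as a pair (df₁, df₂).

degrees of freedom = [3, 32]

k = 4 groups, N = 36 total
df = (k−1, N−k) = (4−1, 36−4) = (3, 32)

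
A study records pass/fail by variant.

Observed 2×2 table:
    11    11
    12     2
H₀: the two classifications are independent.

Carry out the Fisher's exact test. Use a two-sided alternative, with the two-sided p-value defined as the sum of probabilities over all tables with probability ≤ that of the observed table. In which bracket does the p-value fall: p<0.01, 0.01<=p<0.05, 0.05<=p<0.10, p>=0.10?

p-value bracket: 0.01<=p<0.05

Margins: r₁=22, r₂=14, c₁=23, c₂=13, n=36
p_obs = C(22,11)·C(14,12)/C(36,23); sum pmf over tables with pmf ≤ p_obs
p-value (two-sided) = 0.03896
→ bracket: 0.01<=p<0.05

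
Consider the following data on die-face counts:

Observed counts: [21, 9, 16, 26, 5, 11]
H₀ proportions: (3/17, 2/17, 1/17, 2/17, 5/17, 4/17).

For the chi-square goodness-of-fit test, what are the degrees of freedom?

degrees of freedom = 5

df = k − 1 = 6 − 1 = 5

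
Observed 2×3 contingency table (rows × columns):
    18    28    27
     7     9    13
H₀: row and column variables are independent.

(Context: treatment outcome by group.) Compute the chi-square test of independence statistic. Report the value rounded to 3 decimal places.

Row totals [73, 29], col totals [25, 37, 40], n=102
χ² = (18−17.89)²/17.89 + (28−26.48)²/26.48 + (27−28.63)²/28.63 + (7−7.11)²/7.11 + (9−10.52)²/10.52 + (13−11.37)²/11.37 = 0.6344
df = 2

test statistic = 0.634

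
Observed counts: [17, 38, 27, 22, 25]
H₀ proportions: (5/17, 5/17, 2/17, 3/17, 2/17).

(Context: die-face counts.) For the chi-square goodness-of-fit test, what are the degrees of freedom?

df = k − 1 = 5 − 1 = 4

degrees of freedom = 4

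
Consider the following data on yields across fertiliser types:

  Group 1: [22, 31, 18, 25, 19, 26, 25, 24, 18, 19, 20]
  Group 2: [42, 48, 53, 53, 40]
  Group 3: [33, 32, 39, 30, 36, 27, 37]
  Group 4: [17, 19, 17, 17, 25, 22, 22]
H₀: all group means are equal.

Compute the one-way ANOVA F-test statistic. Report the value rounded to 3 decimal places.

test statistic = 50.904

Group means [22.45, 47.20, 33.43, 19.86], grand mean 28.533
SSB = Σnᵢ(x̄ᵢ−x̄)² = 2843.368; SSW = ΣΣ(x−x̄ᵢ)² = 484.099
MSB = 2843.368/3 = 947.7893; MSW = 484.099/26 = 18.6192
F = MSB/MSW = 50.9039
df = (3, 26)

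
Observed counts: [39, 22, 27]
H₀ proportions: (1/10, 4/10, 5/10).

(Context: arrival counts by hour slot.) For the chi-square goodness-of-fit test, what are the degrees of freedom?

degrees of freedom = 2

df = k − 1 = 3 − 1 = 2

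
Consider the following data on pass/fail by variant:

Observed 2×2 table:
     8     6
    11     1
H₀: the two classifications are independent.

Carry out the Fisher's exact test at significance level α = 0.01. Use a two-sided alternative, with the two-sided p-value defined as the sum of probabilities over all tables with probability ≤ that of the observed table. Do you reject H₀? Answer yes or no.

Margins: r₁=14, r₂=12, c₁=19, c₂=7, n=26
p_obs = C(14,8)·C(12,11)/C(26,19); sum pmf over tables with pmf ≤ p_obs
p-value (two-sided) = 0.08087
At α=0.01: p ≥ α → fail to reject H₀

reject H₀: no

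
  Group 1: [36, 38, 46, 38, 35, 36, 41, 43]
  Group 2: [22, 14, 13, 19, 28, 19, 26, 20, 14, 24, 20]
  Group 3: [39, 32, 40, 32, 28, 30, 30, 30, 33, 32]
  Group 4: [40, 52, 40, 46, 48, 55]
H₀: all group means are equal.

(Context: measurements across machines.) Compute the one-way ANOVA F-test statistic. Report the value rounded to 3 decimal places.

Group means [39.12, 19.91, 32.60, 46.83], grand mean 32.543
SSB = Σnᵢ(x̄ᵢ−x̄)² = 3327.668; SSW = ΣΣ(x−x̄ᵢ)² = 675.017
MSB = 3327.668/3 = 1109.2228; MSW = 675.017/31 = 21.7748
F = MSB/MSW = 50.9408
df = (3, 31)

test statistic = 50.941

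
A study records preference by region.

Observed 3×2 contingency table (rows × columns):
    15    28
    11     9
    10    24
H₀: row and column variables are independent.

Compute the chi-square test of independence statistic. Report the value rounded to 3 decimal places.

test statistic = 3.697

Row totals [43, 20, 34], col totals [36, 61], n=97
χ² = (15−15.96)²/15.96 + (28−27.04)²/27.04 + (11−7.42)²/7.42 + (9−12.58)²/12.58 + (10−12.62)²/12.62 + (24−21.38)²/21.38 = 3.6972
df = 2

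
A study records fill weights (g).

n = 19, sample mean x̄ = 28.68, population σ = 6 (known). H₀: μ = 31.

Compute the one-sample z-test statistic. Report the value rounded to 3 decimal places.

test statistic = -1.685

SE = σ/√n = 6/√19 = 1.3765
z = (x̄−μ₀)/SE = (28.68−31)/1.3765 = -1.6854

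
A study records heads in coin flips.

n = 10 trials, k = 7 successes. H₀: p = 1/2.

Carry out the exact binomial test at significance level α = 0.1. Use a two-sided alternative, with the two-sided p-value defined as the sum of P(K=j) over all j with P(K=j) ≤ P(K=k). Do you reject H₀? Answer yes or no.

reject H₀: no

Exact binomial: n=10, k=7, p₀=1/2=0.5000
P(X=j) = C(n,j)·p₀^j·(1−p₀)^(n−j); p = Σ P(X=j) over j with P(X=j) ≤ P(X=7)
p-value (two-sided) = 0.34375
At α=0.1: p ≥ α → fail to reject H₀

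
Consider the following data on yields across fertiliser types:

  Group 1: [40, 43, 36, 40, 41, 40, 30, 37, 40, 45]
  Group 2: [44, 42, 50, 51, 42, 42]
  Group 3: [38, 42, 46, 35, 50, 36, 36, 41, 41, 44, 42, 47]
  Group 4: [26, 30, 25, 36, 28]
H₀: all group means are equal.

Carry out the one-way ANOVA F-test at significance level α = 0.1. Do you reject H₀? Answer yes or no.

Group means [39.20, 45.17, 41.50, 29.00], grand mean 39.576
SSB = Σnᵢ(x̄ᵢ−x̄)² = 792.627; SSW = ΣΣ(x−x̄ᵢ)² = 563.433
MSB = 792.627/3 = 264.2091; MSW = 563.433/29 = 19.4287
F = MSB/MSW = 13.5989
df = (3, 29)
p-value (upper-tail) = 0.00001
At α=0.1: p < α → reject H₀

reject H₀: yes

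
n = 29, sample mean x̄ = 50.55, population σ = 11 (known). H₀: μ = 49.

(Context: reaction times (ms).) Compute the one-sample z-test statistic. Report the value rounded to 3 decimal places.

SE = σ/√n = 11/√29 = 2.0426
z = (x̄−μ₀)/SE = (50.55−49)/2.0426 = 0.7588

test statistic = 0.759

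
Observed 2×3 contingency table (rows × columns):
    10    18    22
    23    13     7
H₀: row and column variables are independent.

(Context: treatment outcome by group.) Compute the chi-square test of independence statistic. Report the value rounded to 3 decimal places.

test statistic = 13.234

Row totals [50, 43], col totals [33, 31, 29], n=93
χ² = (10−17.74)²/17.74 + (18−16.67)²/16.67 + (22−15.59)²/15.59 + (23−15.26)²/15.26 + (13−14.33)²/14.33 + (7−13.41)²/13.41 = 13.2344
df = 2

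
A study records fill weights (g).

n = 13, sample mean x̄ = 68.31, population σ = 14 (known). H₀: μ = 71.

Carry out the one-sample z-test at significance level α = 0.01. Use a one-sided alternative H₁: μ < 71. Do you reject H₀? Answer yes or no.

SE = σ/√n = 14/√13 = 3.8829
z = (x̄−μ₀)/SE = (68.31−71)/3.8829 = -0.6928
p-value (one-sided, H₁ less) = 0.24422
At α=0.01: p ≥ α → fail to reject H₀

reject H₀: no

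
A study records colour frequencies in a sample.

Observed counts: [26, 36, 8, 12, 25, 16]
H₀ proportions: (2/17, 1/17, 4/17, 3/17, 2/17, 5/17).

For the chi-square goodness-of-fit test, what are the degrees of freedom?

degrees of freedom = 5

df = k − 1 = 6 − 1 = 5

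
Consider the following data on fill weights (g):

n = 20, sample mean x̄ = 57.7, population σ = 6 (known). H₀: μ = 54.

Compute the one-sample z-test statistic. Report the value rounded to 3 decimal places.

test statistic = 2.758

SE = σ/√n = 6/√20 = 1.3416
z = (x̄−μ₀)/SE = (57.7−54)/1.3416 = 2.7578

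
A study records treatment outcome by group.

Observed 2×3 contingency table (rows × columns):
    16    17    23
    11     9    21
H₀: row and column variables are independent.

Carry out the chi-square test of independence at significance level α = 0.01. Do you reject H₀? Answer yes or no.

reject H₀: no

Row totals [56, 41], col totals [27, 26, 44], n=97
χ² = (16−15.59)²/15.59 + (17−15.01)²/15.01 + (23−25.40)²/25.40 + (11−11.41)²/11.41 + (9−10.99)²/10.99 + (21−18.60)²/18.60 = 1.1872
df = 2
p-value (upper-tail) = 0.55234
At α=0.01: p ≥ α → fail to reject H₀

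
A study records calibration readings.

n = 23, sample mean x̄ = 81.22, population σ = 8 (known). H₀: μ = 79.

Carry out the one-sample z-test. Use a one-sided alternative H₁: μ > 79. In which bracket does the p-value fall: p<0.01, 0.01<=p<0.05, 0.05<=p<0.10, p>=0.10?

p-value bracket: 0.05<=p<0.10

SE = σ/√n = 8/√23 = 1.6681
z = (x̄−μ₀)/SE = (81.22−79)/1.6681 = 1.3308
p-value (one-sided, H₁ greater) = 0.09162
→ bracket: 0.05<=p<0.10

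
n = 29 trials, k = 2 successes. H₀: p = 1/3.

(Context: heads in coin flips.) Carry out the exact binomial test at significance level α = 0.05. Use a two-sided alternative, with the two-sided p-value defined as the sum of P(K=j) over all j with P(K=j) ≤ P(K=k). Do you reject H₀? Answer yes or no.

reject H₀: yes

Exact binomial: n=29, k=2, p₀=1/3=0.3333
P(X=j) = C(n,j)·p₀^j·(1−p₀)^(n−j); p = Σ P(X=j) over j with P(X=j) ≤ P(X=2)
p-value (two-sided) = 0.00131
At α=0.05: p < α → reject H₀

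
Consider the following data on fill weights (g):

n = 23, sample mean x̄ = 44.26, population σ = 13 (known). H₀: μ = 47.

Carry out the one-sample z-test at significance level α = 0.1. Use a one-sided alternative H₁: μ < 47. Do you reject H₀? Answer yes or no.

SE = σ/√n = 13/√23 = 2.7107
z = (x̄−μ₀)/SE = (44.26−47)/2.7107 = -1.0108
p-value (one-sided, H₁ less) = 0.15605
At α=0.1: p ≥ α → fail to reject H₀

reject H₀: no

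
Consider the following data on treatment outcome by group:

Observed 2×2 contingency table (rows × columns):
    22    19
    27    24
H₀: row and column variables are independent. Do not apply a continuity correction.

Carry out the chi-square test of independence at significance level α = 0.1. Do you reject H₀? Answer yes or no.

reject H₀: no

Row totals [41, 51], col totals [49, 43], n=92
χ² = (22−21.84)²/21.84 + (19−19.16)²/19.16 + (27−27.16)²/27.16 + (24−23.84)²/23.84 = 0.0047
df = 1
p-value (upper-tail) = 0.94535
At α=0.1: p ≥ α → fail to reject H₀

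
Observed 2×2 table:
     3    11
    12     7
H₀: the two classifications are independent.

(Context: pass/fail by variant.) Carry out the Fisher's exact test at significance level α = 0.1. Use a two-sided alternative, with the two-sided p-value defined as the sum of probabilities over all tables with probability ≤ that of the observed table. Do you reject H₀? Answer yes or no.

Margins: r₁=14, r₂=19, c₁=15, c₂=18, n=33
p_obs = C(14,3)·C(19,12)/C(33,15); sum pmf over tables with pmf ≤ p_obs
p-value (two-sided) = 0.03290
At α=0.1: p < α → reject H₀

reject H₀: yes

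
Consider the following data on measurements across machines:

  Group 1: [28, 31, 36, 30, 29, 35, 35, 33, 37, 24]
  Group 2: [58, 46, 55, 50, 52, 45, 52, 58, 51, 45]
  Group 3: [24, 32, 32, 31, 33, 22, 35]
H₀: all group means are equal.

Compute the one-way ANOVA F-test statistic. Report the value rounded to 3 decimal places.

test statistic = 60.809

Group means [31.80, 51.20, 29.86], grand mean 38.481
SSB = Σnᵢ(x̄ᵢ−x̄)² = 2584.684; SSW = ΣΣ(x−x̄ᵢ)² = 510.057
MSB = 2584.684/2 = 1292.3418; MSW = 510.057/24 = 21.2524
F = MSB/MSW = 60.8093
df = (2, 24)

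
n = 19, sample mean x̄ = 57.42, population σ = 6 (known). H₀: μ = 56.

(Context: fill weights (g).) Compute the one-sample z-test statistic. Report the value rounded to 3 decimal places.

SE = σ/√n = 6/√19 = 1.3765
z = (x̄−μ₀)/SE = (57.42−56)/1.3765 = 1.0316

test statistic = 1.032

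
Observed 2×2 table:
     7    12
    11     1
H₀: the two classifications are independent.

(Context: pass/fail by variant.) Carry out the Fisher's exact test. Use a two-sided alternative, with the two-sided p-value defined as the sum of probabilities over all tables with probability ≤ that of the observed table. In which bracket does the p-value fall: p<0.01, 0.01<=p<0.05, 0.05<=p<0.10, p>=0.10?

Margins: r₁=19, r₂=12, c₁=18, c₂=13, n=31
p_obs = C(19,7)·C(12,11)/C(31,18); sum pmf over tables with pmf ≤ p_obs
p-value (two-sided) = 0.00338
→ bracket: p<0.01

p-value bracket: p<0.01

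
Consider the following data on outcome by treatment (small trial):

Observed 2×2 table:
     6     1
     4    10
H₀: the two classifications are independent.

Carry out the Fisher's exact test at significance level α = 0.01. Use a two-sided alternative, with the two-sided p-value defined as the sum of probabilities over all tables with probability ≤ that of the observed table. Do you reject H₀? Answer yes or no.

Margins: r₁=7, r₂=14, c₁=10, c₂=11, n=21
p_obs = C(7,6)·C(14,4)/C(21,10); sum pmf over tables with pmf ≤ p_obs
p-value (two-sided) = 0.02374
At α=0.01: p ≥ α → fail to reject H₀

reject H₀: no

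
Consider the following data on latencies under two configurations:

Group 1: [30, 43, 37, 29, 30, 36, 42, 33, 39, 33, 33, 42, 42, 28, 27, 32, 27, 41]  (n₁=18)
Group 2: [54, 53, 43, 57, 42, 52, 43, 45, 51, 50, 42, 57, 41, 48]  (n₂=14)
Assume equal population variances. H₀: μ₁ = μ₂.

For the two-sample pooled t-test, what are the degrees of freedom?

degrees of freedom = 30

df = n₁ + n₂ − 2 = 18 + 14 − 2 = 30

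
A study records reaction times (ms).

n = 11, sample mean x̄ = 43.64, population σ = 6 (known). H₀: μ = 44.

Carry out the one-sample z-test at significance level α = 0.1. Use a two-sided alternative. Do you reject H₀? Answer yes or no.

reject H₀: no

SE = σ/√n = 6/√11 = 1.8091
z = (x̄−μ₀)/SE = (43.64−44)/1.8091 = -0.1990
p-value (two-sided) = 0.84226
At α=0.1: p ≥ α → fail to reject H₀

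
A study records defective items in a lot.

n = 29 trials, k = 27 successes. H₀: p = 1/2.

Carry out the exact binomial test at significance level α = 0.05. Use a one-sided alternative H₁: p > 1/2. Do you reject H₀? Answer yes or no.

reject H₀: yes

Exact binomial: n=29, k=27, p₀=1/2=0.5000
P(X≥27) from Σ C(n,i)·p₀^i·(1−p₀)^(n−i)
p-value (one-sided, H₁ greater) = 0.00000
At α=0.05: p < α → reject H₀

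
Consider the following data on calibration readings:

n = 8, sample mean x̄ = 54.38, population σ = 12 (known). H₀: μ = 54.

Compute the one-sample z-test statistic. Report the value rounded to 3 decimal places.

SE = σ/√n = 12/√8 = 4.2426
z = (x̄−μ₀)/SE = (54.38−54)/4.2426 = 0.0896

test statistic = 0.090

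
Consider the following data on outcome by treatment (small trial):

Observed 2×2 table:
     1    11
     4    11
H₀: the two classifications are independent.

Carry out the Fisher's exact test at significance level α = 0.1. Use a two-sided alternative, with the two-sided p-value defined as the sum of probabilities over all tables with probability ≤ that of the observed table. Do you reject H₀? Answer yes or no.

reject H₀: no

Margins: r₁=12, r₂=15, c₁=5, c₂=22, n=27
p_obs = C(12,1)·C(15,4)/C(27,5); sum pmf over tables with pmf ≤ p_obs
p-value (two-sided) = 0.34188
At α=0.1: p ≥ α → fail to reject H₀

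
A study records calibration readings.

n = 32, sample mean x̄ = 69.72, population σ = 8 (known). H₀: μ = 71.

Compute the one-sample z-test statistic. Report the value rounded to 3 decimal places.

SE = σ/√n = 8/√32 = 1.4142
z = (x̄−μ₀)/SE = (69.72−71)/1.4142 = -0.9051

test statistic = -0.905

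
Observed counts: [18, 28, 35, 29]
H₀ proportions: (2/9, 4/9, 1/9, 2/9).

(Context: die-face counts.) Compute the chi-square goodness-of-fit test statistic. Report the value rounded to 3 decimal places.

test statistic = 53.923

n = 110; E_i = n·p_i = [24.44, 48.89, 12.22, 24.44]
χ² = (18−24.44)²/24.44 + (28−48.89)²/48.89 + (35−12.22)²/12.22 + (29−24.44)²/24.44 = 53.9227
df = 3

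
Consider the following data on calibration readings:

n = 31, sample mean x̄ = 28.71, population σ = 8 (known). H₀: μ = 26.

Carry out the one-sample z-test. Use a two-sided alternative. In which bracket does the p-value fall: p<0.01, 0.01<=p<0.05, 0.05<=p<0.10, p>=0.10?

p-value bracket: 0.05<=p<0.10

SE = σ/√n = 8/√31 = 1.4368
z = (x̄−μ₀)/SE = (28.71−26)/1.4368 = 1.8861
p-value (two-sided) = 0.05928
→ bracket: 0.05<=p<0.10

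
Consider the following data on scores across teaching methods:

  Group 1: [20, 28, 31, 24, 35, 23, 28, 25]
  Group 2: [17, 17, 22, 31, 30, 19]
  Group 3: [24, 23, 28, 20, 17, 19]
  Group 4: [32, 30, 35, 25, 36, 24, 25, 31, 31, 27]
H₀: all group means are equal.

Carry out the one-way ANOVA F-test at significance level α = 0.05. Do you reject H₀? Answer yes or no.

Group means [26.75, 22.67, 21.83, 29.60], grand mean 25.900
SSB = Σnᵢ(x̄ᵢ−x̄)² = 304.633; SSW = ΣΣ(x−x̄ᵢ)² = 600.067
MSB = 304.633/3 = 101.5444; MSW = 600.067/26 = 23.0795
F = MSB/MSW = 4.3998
df = (3, 26)
p-value (upper-tail) = 0.01245
At α=0.05: p < α → reject H₀

reject H₀: yes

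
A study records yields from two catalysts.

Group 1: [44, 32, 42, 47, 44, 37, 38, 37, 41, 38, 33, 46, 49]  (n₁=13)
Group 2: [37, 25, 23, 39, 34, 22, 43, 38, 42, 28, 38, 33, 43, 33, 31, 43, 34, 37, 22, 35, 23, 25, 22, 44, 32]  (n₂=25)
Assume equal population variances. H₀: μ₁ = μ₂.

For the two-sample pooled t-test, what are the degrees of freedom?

degrees of freedom = 36

df = n₁ + n₂ − 2 = 13 + 25 − 2 = 36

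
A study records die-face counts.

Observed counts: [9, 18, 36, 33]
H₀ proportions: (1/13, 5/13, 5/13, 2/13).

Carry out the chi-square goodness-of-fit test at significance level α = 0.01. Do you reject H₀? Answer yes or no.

n = 96; E_i = n·p_i = [7.38, 36.92, 36.92, 14.77]
χ² = (9−7.38)²/7.38 + (18−36.92)²/36.92 + (36−36.92)²/36.92 + (33−14.77)²/14.77 = 32.5781
df = 3
p-value (upper-tail) = 0.00000
At α=0.01: p < α → reject H₀

reject H₀: yes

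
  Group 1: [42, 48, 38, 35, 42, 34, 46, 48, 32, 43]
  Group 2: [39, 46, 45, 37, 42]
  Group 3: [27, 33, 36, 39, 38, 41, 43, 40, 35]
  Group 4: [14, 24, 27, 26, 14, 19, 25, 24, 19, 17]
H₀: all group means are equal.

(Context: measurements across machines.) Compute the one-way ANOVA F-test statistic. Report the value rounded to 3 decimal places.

test statistic = 33.382

Group means [40.80, 41.80, 36.89, 20.90], grand mean 34.059
SSB = Σnᵢ(x̄ᵢ−x̄)² = 2557.693; SSW = ΣΣ(x−x̄ᵢ)² = 766.189
MSB = 2557.693/3 = 852.5645; MSW = 766.189/30 = 25.5396
F = MSB/MSW = 33.3820
df = (3, 30)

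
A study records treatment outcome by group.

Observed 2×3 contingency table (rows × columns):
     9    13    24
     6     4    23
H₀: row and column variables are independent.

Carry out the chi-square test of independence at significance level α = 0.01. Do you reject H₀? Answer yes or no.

reject H₀: no

Row totals [46, 33], col totals [15, 17, 47], n=79
χ² = (9−8.73)²/8.73 + (13−9.90)²/9.90 + (24−27.37)²/27.37 + (6−6.27)²/6.27 + (4−7.10)²/7.10 + (23−19.63)²/19.63 = 3.3371
df = 2
p-value (upper-tail) = 0.18852
At α=0.01: p ≥ α → fail to reject H₀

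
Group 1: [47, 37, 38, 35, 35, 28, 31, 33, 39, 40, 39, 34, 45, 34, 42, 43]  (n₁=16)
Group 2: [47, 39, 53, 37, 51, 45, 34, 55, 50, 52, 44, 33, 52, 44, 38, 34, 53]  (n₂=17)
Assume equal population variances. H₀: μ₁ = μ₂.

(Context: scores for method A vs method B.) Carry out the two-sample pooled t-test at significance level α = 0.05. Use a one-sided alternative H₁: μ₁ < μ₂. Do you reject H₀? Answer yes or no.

reject H₀: yes

x̄₁=37.500, s₁=5.151, n₁=16
x̄₂=44.765, s₂=7.612, n₂=17
s_p² = [15·5.151² + 16·7.612²]/31 = 42.7438
SE = √(s_p²·(1/16+1/17)) = 2.2772
t = (37.500−44.765)/2.2772 = -3.1901
df = 31
p-value (one-sided, H₁ less) = 0.00162
At α=0.05: p < α → reject H₀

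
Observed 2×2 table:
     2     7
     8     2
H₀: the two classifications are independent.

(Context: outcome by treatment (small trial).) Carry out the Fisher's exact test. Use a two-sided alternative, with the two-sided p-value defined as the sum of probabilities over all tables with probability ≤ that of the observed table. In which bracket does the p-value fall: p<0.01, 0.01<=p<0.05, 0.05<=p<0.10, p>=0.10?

Margins: r₁=9, r₂=10, c₁=10, c₂=9, n=19
p_obs = C(9,2)·C(10,8)/C(19,10); sum pmf over tables with pmf ≤ p_obs
p-value (two-sided) = 0.02301
→ bracket: 0.01<=p<0.05

p-value bracket: 0.01<=p<0.05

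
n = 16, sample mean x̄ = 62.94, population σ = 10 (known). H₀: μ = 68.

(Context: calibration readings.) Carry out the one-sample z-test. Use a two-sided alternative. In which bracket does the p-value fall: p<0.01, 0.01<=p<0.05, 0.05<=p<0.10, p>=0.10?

p-value bracket: 0.01<=p<0.05

SE = σ/√n = 10/√16 = 2.5000
z = (x̄−μ₀)/SE = (62.94−68)/2.5000 = -2.0240
p-value (two-sided) = 0.04297
→ bracket: 0.01<=p<0.05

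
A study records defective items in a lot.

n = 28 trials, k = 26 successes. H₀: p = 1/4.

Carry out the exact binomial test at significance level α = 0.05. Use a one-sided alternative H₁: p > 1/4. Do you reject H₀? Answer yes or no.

Exact binomial: n=28, k=26, p₀=1/4=0.2500
P(X≥26) from Σ C(n,i)·p₀^i·(1−p₀)^(n−i)
p-value (one-sided, H₁ greater) = 0.00000
At α=0.05: p < α → reject H₀

reject H₀: yes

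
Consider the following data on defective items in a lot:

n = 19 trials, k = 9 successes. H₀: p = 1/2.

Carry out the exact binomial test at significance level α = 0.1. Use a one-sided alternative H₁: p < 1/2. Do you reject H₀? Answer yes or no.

reject H₀: no

Exact binomial: n=19, k=9, p₀=1/2=0.5000
P(X≤9) from Σ C(n,i)·p₀^i·(1−p₀)^(n−i)
p-value (one-sided, H₁ less) = 0.50000
At α=0.1: p ≥ α → fail to reject H₀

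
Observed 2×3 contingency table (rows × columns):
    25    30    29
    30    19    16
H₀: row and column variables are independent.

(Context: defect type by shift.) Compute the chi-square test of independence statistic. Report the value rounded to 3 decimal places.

Row totals [84, 65], col totals [55, 49, 45], n=149
χ² = (25−31.01)²/31.01 + (30−27.62)²/27.62 + (29−25.37)²/25.37 + (30−23.99)²/23.99 + (19−21.38)²/21.38 + (16−19.63)²/19.63 = 4.3270
df = 2

test statistic = 4.327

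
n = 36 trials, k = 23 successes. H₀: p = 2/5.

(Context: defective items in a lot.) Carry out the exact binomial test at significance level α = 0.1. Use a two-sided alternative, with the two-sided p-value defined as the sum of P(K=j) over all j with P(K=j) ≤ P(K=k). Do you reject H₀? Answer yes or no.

reject H₀: yes

Exact binomial: n=36, k=23, p₀=2/5=0.4000
P(X=j) = C(n,j)·p₀^j·(1−p₀)^(n−j); p = Σ P(X=j) over j with P(X=j) ≤ P(X=23)
p-value (two-sided) = 0.00565
At α=0.1: p < α → reject H₀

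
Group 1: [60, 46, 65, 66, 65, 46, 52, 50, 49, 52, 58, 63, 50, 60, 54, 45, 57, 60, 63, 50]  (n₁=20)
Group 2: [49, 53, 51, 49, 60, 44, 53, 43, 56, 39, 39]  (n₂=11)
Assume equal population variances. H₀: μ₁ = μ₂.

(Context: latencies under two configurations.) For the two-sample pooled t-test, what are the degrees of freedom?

degrees of freedom = 29

df = n₁ + n₂ − 2 = 20 + 11 − 2 = 29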